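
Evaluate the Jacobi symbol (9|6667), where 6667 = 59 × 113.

1

Reciprocity: 9 ≡ 1 and 6667 ≡ 3 (mod 4), so (9/6667) = +(6667/9).
Reduce top mod 9: now compute (7/9).
Reciprocity: 7 ≡ 3 and 9 ≡ 1 (mod 4), so (7/9) = +(9/7).
Reduce top mod 7: now compute (2/7).
Pull out 2: since 7 ≡ 7 (mod 8), (2/7) = +1.
Reached (1/7) = 1. Collecting the sign flips along the way, the symbol is +1.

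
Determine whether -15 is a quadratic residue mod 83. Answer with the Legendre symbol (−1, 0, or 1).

1

First reduce: -15 ≡ 68 (mod 83).
Pull out 2^2: since 83 ≡ 3 (mod 8), (2/83) = -1, so (2/83)^2 = +1.
Reciprocity: 17 ≡ 1 and 83 ≡ 3 (mod 4), so (17/83) = +(83/17).
Reduce top mod 17: now compute (15/17).
Reciprocity: 15 ≡ 3 and 17 ≡ 1 (mod 4), so (15/17) = +(17/15).
Reduce top mod 15: now compute (2/15).
Pull out 2: since 15 ≡ 7 (mod 8), (2/15) = +1.
Reached (1/15) = 1. Collecting the sign flips along the way, the symbol is +1.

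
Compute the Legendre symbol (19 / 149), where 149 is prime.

1

Reciprocity: 19 ≡ 3 and 149 ≡ 1 (mod 4), so (19/149) = +(149/19).
Reduce top mod 19: now compute (16/19).
Pull out 2^4: since 19 ≡ 3 (mod 8), (2/19) = -1, so (2/19)^4 = +1.
Reached (1/19) = 1. Collecting the sign flips along the way, the symbol is +1.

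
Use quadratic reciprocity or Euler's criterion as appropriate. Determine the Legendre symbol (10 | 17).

Pull out 2: since 17 ≡ 1 (mod 8), (2/17) = +1.
Reciprocity: 5 ≡ 1 and 17 ≡ 1 (mod 4), so (5/17) = +(17/5).
Reduce top mod 5: now compute (2/5).
Pull out 2: since 5 ≡ 5 (mod 8), (2/5) = -1.
Reached (1/5) = 1. Collecting the sign flips along the way, the symbol is -1.

-1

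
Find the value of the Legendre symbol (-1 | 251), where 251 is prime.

First reduce: -1 ≡ 250 (mod 251).
Pull out 2: since 251 ≡ 3 (mod 8), (2/251) = -1.
Reciprocity: 125 ≡ 1 and 251 ≡ 3 (mod 4), so (125/251) = +(251/125).
Reduce top mod 125: now compute (1/125).
Reached (1/125) = 1. Collecting the sign flips along the way, the symbol is -1.

-1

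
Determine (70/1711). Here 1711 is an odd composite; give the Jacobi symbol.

1

Pull out 2: since 1711 ≡ 7 (mod 8), (2/1711) = +1.
Reciprocity: 35 ≡ 3 and 1711 ≡ 3 (mod 4), so (35/1711) = −(1711/35).
Reduce top mod 35: now compute (31/35).
Reciprocity: 31 ≡ 3 and 35 ≡ 3 (mod 4), so (31/35) = −(35/31).
Reduce top mod 31: now compute (4/31).
Pull out 2^2: since 31 ≡ 7 (mod 8), (2/31) = +1, so (2/31)^2 = +1.
Reached (1/31) = 1. Collecting the sign flips along the way, the symbol is +1.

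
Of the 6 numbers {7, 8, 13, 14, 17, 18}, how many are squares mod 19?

(7/19) = +1 → QR.
(8/19) = -1 → non-residue.
(13/19) = -1 → non-residue.
(14/19) = -1 → non-residue.
(17/19) = +1 → QR.
(18/19) = -1 → non-residue.
Total quadratic residues among the 6: 2.

2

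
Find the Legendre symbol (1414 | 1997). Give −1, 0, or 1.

-1

Pull out 2: since 1997 ≡ 5 (mod 8), (2/1997) = -1.
Reciprocity: 707 ≡ 3 and 1997 ≡ 1 (mod 4), so (707/1997) = +(1997/707).
Reduce top mod 707: now compute (583/707).
Reciprocity: 583 ≡ 3 and 707 ≡ 3 (mod 4), so (583/707) = −(707/583).
Reduce top mod 583: now compute (124/583).
Pull out 2^2: since 583 ≡ 7 (mod 8), (2/583) = +1, so (2/583)^2 = +1.
Reciprocity: 31 ≡ 3 and 583 ≡ 3 (mod 4), so (31/583) = −(583/31).
Reduce top mod 31: now compute (25/31).
Reciprocity: 25 ≡ 1 and 31 ≡ 3 (mod 4), so (25/31) = +(31/25).
Reduce top mod 25: now compute (6/25).
Pull out 2: since 25 ≡ 1 (mod 8), (2/25) = +1.
Reciprocity: 3 ≡ 3 and 25 ≡ 1 (mod 4), so (3/25) = +(25/3).
Reduce top mod 3: now compute (1/3).
Reached (1/3) = 1. Collecting the sign flips along the way, the symbol is -1.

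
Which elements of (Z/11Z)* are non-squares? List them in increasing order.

2, 6, 7, 8, 10

Square k = 1,…,5 (k and 11−k give the same square):
1²=1, 2²=4, 3²=9, 4²≡5, 5²≡3 (mod 11).
The residues are {1, 3, 4, 5, 9}; the non-residues are the remaining 5 nonzero classes.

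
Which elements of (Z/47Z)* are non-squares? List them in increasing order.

Square k = 1,…,23 (k and 47−k give the same square):
1²=1, 2²=4, 3²=9, 4²=16, 5²=25, 6²=36, 7²≡2, 8²≡17, 9²≡34, 10²≡6, 11²≡27, 12²≡3, 13²≡28, 14²≡8, 15²≡37, 16²≡21, 17²≡7, 18²≡42, 19²≡32, 20²≡24, 21²≡18, 22²≡14, 23²≡12 (mod 47).
The residues are {1, 2, 3, 4, 6, 7, 8, 9, 12, 14, 16, 17, 18, 21, 24, 25, 27, 28, 32, 34, 36, 37, 42}; the non-residues are the remaining 23 nonzero classes.

5, 10, 11, 13, 15, 19, 20, 22, 23, 26, 29, 30, 31, 33, 35, 38, 39, 40, 41, 43, 44, 45, 46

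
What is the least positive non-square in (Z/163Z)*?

2

(2/163) = −1, so 2 is the smallest positive non-residue mod 163.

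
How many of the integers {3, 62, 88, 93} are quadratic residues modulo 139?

0

(3/139) = -1 → non-residue.
(62/139) = -1 → non-residue.
(88/139) = -1 → non-residue.
(93/139) = -1 → non-residue.
Total quadratic residues among the 4: 0.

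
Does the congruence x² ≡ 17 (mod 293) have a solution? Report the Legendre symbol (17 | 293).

1

Reciprocity: 17 ≡ 1 and 293 ≡ 1 (mod 4), so (17/293) = +(293/17).
Reduce top mod 17: now compute (4/17).
Pull out 2^2: since 17 ≡ 1 (mod 8), (2/17) = +1, so (2/17)^2 = +1.
Reached (1/17) = 1. Collecting the sign flips along the way, the symbol is +1.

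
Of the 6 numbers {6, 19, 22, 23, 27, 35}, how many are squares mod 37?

1

(6/37) = -1 → non-residue.
(19/37) = -1 → non-residue.
(22/37) = -1 → non-residue.
(23/37) = -1 → non-residue.
(27/37) = +1 → QR.
(35/37) = -1 → non-residue.
Total quadratic residues among the 6: 1.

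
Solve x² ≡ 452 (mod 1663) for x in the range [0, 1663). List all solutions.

716, 947

Since 1663 ≡ 3 (mod 4), a square root of 452 is 452^((1663+1)/4) = 452^416 mod 1663.
Repeated squaring: 452^2≡1418, 452^4≡157, 452^8≡1367, 452^16≡1140, 452^32≡797, 452^64≡1606, 452^128≡1586, 452^256≡940 (mod 1663).
452^416 = 452^(256+128+32) ≡ 947 (mod 1663).
Check: 947² = 896809 ≡ 452 (mod 1663). The two roots are 716 and 947.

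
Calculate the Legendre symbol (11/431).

Euler's criterion: (11/431) ≡ 11^215 (mod 431).
11^2 ≡ 121 (mod 431)
11^4 ≡ 418 (mod 431)
11^8 ≡ 169 (mod 431)
11^16 ≡ 115 (mod 431)
11^32 ≡ 295 (mod 431)
11^64 ≡ 394 (mod 431)
11^128 ≡ 76 (mod 431)
11^215 = 11^(128+64+16+4+2+1) ≡ 1 (mod 431).
Result is 1, so (11/431) = 1.

1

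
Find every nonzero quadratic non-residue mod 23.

Square k = 1,…,11 (k and 23−k give the same square):
1²=1, 2²=4, 3²=9, 4²=16, 5²≡2, 6²≡13, 7²≡3, 8²≡18, 9²≡12, 10²≡8, 11²≡6 (mod 23).
The residues are {1, 2, 3, 4, 6, 8, 9, 12, 13, 16, 18}; the non-residues are the remaining 11 nonzero classes.

5, 7, 10, 11, 14, 15, 17, 19, 20, 21, 22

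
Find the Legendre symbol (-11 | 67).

Euler's criterion: (-11/67) ≡ 56^33 (mod 67).
56^2 ≡ 54 (mod 67)
56^4 ≡ 35 (mod 67)
56^8 ≡ 19 (mod 67)
56^16 ≡ 26 (mod 67)
56^32 ≡ 6 (mod 67)
56^33 = 56^(32+1) ≡ 1 (mod 67).
Result is 1, so (-11/67) = 1.

1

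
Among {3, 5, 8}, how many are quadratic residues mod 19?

(3/19) = -1 → non-residue.
(5/19) = +1 → QR.
(8/19) = -1 → non-residue.
Total quadratic residues among the 3: 1.

1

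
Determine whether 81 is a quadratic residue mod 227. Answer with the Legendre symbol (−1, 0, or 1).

1

Reciprocity: 81 ≡ 1 and 227 ≡ 3 (mod 4), so (81/227) = +(227/81).
Reduce top mod 81: now compute (65/81).
Reciprocity: 65 ≡ 1 and 81 ≡ 1 (mod 4), so (65/81) = +(81/65).
Reduce top mod 65: now compute (16/65).
Pull out 2^4: since 65 ≡ 1 (mod 8), (2/65) = +1, so (2/65)^4 = +1.
Reached (1/65) = 1. Collecting the sign flips along the way, the symbol is +1.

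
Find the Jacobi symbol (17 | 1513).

Reciprocity: 17 ≡ 1 and 1513 ≡ 1 (mod 4), so (17/1513) = +(1513/17).
Reduce top mod 17: now compute (0/17).
Top reduces to 0: gcd > 1, so the symbol is 0.

0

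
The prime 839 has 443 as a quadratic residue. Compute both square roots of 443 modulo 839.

Since 839 ≡ 3 (mod 4), a square root of 443 is 443^((839+1)/4) = 443^210 mod 839.
Repeated squaring: 443^2≡762, 443^4≡56, 443^8≡619, 443^16≡577, 443^32≡685, 443^64≡224, 443^128≡675 (mod 839).
443^210 = 443^(128+64+16+2) ≡ 128 (mod 839).
Check: 128² = 16384 ≡ 443 (mod 839). The two roots are 128 and 711.

128, 711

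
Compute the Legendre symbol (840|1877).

-1

Pull out 2^3: since 1877 ≡ 5 (mod 8), (2/1877) = -1, so (2/1877)^3 = -1.
Reciprocity: 105 ≡ 1 and 1877 ≡ 1 (mod 4), so (105/1877) = +(1877/105).
Reduce top mod 105: now compute (92/105).
Pull out 2^2: since 105 ≡ 1 (mod 8), (2/105) = +1, so (2/105)^2 = +1.
Reciprocity: 23 ≡ 3 and 105 ≡ 1 (mod 4), so (23/105) = +(105/23).
Reduce top mod 23: now compute (13/23).
Reciprocity: 13 ≡ 1 and 23 ≡ 3 (mod 4), so (13/23) = +(23/13).
Reduce top mod 13: now compute (10/13).
Pull out 2: since 13 ≡ 5 (mod 8), (2/13) = -1.
Reciprocity: 5 ≡ 1 and 13 ≡ 1 (mod 4), so (5/13) = +(13/5).
Reduce top mod 5: now compute (3/5).
Reciprocity: 3 ≡ 3 and 5 ≡ 1 (mod 4), so (3/5) = +(5/3).
Reduce top mod 3: now compute (2/3).
Pull out 2: since 3 ≡ 3 (mod 8), (2/3) = -1.
Reached (1/3) = 1. Collecting the sign flips along the way, the symbol is -1.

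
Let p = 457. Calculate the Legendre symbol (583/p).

1

First reduce: 583 ≡ 126 (mod 457).
Pull out 2: since 457 ≡ 1 (mod 8), (2/457) = +1.
Reciprocity: 63 ≡ 3 and 457 ≡ 1 (mod 4), so (63/457) = +(457/63).
Reduce top mod 63: now compute (16/63).
Pull out 2^4: since 63 ≡ 7 (mod 8), (2/63) = +1, so (2/63)^4 = +1.
Reached (1/63) = 1. Collecting the sign flips along the way, the symbol is +1.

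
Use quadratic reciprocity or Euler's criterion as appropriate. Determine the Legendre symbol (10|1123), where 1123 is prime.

1

Euler's criterion: (10/1123) ≡ 10^561 (mod 1123).
10^2 ≡ 100 (mod 1123)
10^4 ≡ 1016 (mod 1123)
10^8 ≡ 219 (mod 1123)
10^16 ≡ 795 (mod 1123)
10^32 ≡ 899 (mod 1123)
10^64 ≡ 764 (mod 1123)
10^128 ≡ 859 (mod 1123)
10^256 ≡ 70 (mod 1123)
10^512 ≡ 408 (mod 1123)
10^561 = 10^(512+32+16+1) ≡ 1 (mod 1123).
Result is 1, so (10/1123) = 1.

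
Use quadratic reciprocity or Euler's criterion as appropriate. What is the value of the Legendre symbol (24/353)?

-1

Euler's criterion: (24/353) ≡ 24^176 (mod 353).
24^2 ≡ 223 (mod 353)
24^4 ≡ 309 (mod 353)
24^8 ≡ 171 (mod 353)
24^16 ≡ 295 (mod 353)
24^32 ≡ 187 (mod 353)
24^64 ≡ 22 (mod 353)
24^128 ≡ 131 (mod 353)
24^176 = 24^(128+32+16) ≡ 352 (mod 353).
Result is 352 ≡ −1, so (24/353) = −1.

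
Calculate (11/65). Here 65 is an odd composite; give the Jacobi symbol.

-1

Reciprocity: 11 ≡ 3 and 65 ≡ 1 (mod 4), so (11/65) = +(65/11).
Reduce top mod 11: now compute (10/11).
Pull out 2: since 11 ≡ 3 (mod 8), (2/11) = -1.
Reciprocity: 5 ≡ 1 and 11 ≡ 3 (mod 4), so (5/11) = +(11/5).
Reduce top mod 5: now compute (1/5).
Reached (1/5) = 1. Collecting the sign flips along the way, the symbol is -1.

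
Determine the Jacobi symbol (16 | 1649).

1

Pull out 2^4: since 1649 ≡ 1 (mod 8), (2/1649) = +1, so (2/1649)^4 = +1.
Reached (1/1649) = 1. Collecting the sign flips along the way, the symbol is +1.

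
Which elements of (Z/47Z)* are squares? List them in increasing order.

1 2 3 4 6 7 8 9 12 14 16 17 18 21 24 25 27 28 32 34 36 37 42

Square k = 1,…,23 (k and 47−k give the same square):
1²=1, 2²=4, 3²=9, 4²=16, 5²=25, 6²=36, 7²≡2, 8²≡17, 9²≡34, 10²≡6, 11²≡27, 12²≡3, 13²≡28, 14²≡8, 15²≡37, 16²≡21, 17²≡7, 18²≡42, 19²≡32, 20²≡24, 21²≡18, 22²≡14, 23²≡12 (mod 47).
So the quadratic residues mod 47 are {1, 2, 3, 4, 6, 7, 8, 9, 12, 14, 16, 17, 18, 21, 24, 25, 27, 28, 32, 34, 36, 37, 42}.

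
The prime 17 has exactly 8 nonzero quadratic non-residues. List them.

Square k = 1,…,8 (k and 17−k give the same square):
1²=1, 2²=4, 3²=9, 4²=16, 5²≡8, 6²≡2, 7²≡15, 8²≡13 (mod 17).
The residues are {1, 2, 4, 8, 9, 13, 15, 16}; the non-residues are the remaining 8 nonzero classes.

3, 5, 6, 7, 10, 11, 12, 14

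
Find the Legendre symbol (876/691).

Euler's criterion: (876/691) ≡ 185^345 (mod 691).
185^2 ≡ 366 (mod 691)
185^4 ≡ 593 (mod 691)
185^8 ≡ 621 (mod 691)
185^16 ≡ 63 (mod 691)
185^32 ≡ 514 (mod 691)
185^64 ≡ 234 (mod 691)
185^128 ≡ 167 (mod 691)
185^256 ≡ 249 (mod 691)
185^345 = 185^(256+64+16+8+1) ≡ 1 (mod 691).
Result is 1, so (876/691) = 1.

1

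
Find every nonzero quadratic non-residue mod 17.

Square k = 1,…,8 (k and 17−k give the same square):
1²=1, 2²=4, 3²=9, 4²=16, 5²≡8, 6²≡2, 7²≡15, 8²≡13 (mod 17).
The residues are {1, 2, 4, 8, 9, 13, 15, 16}; the non-residues are the remaining 8 nonzero classes.

3, 5, 6, 7, 10, 11, 12, 14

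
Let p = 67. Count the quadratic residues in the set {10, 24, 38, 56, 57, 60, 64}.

5

(10/67) = +1 → QR.
(24/67) = +1 → QR.
(38/67) = -1 → non-residue.
(56/67) = +1 → QR.
(57/67) = -1 → non-residue.
(60/67) = +1 → QR.
(64/67) = +1 → QR.
Total quadratic residues among the 7: 5.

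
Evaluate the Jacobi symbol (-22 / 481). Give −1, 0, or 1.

First reduce: -22 ≡ 459 (mod 481).
Reciprocity: 459 ≡ 3 and 481 ≡ 1 (mod 4), so (459/481) = +(481/459).
Reduce top mod 459: now compute (22/459).
Pull out 2: since 459 ≡ 3 (mod 8), (2/459) = -1.
Reciprocity: 11 ≡ 3 and 459 ≡ 3 (mod 4), so (11/459) = −(459/11).
Reduce top mod 11: now compute (8/11).
Pull out 2^3: since 11 ≡ 3 (mod 8), (2/11) = -1, so (2/11)^3 = -1.
Reached (1/11) = 1. Collecting the sign flips along the way, the symbol is -1.

-1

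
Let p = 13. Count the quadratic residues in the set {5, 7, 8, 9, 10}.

(5/13) = -1 → non-residue.
(7/13) = -1 → non-residue.
(8/13) = -1 → non-residue.
(9/13) = +1 → QR.
(10/13) = +1 → QR.
Total quadratic residues among the 5: 2.

2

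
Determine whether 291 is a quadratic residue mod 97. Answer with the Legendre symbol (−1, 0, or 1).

First reduce: 291 ≡ 0 (mod 97).
Top reduces to 0: gcd > 1, so the symbol is 0.

0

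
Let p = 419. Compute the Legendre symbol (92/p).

1

Pull out 2^2: since 419 ≡ 3 (mod 8), (2/419) = -1, so (2/419)^2 = +1.
Reciprocity: 23 ≡ 3 and 419 ≡ 3 (mod 4), so (23/419) = −(419/23).
Reduce top mod 23: now compute (5/23).
Reciprocity: 5 ≡ 1 and 23 ≡ 3 (mod 4), so (5/23) = +(23/5).
Reduce top mod 5: now compute (3/5).
Reciprocity: 3 ≡ 3 and 5 ≡ 1 (mod 4), so (3/5) = +(5/3).
Reduce top mod 3: now compute (2/3).
Pull out 2: since 3 ≡ 3 (mod 8), (2/3) = -1.
Reached (1/3) = 1. Collecting the sign flips along the way, the symbol is +1.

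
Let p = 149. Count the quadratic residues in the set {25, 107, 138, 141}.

2

(25/149) = +1 → QR.
(107/149) = +1 → QR.
(138/149) = -1 → non-residue.
(141/149) = -1 → non-residue.
Total quadratic residues among the 4: 2.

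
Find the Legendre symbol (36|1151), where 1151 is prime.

1

Euler's criterion: (36/1151) ≡ 36^575 (mod 1151).
36^2 ≡ 145 (mod 1151)
36^4 ≡ 307 (mod 1151)
36^8 ≡ 1018 (mod 1151)
36^16 ≡ 424 (mod 1151)
36^32 ≡ 220 (mod 1151)
36^64 ≡ 58 (mod 1151)
36^128 ≡ 1062 (mod 1151)
36^256 ≡ 1015 (mod 1151)
36^512 ≡ 80 (mod 1151)
36^575 = 36^(512+32+16+8+4+2+1) ≡ 1 (mod 1151).
Result is 1, so (36/1151) = 1.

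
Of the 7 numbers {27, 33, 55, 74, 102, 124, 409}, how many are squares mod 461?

(27/461) = -1 → non-residue.
(33/461) = +1 → QR.
(55/461) = -1 → non-residue.
(74/461) = +1 → QR.
(102/461) = +1 → QR.
(124/461) = -1 → non-residue.
(409/461) = -1 → non-residue.
Total quadratic residues among the 7: 3.

3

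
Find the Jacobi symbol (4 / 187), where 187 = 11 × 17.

1

Pull out 2^2: since 187 ≡ 3 (mod 8), (2/187) = -1, so (2/187)^2 = +1.
Reached (1/187) = 1. Collecting the sign flips along the way, the symbol is +1.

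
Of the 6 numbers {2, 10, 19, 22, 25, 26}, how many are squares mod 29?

(2/29) = -1 → non-residue.
(10/29) = -1 → non-residue.
(19/29) = -1 → non-residue.
(22/29) = +1 → QR.
(25/29) = +1 → QR.
(26/29) = -1 → non-residue.
Total quadratic residues among the 6: 2.

2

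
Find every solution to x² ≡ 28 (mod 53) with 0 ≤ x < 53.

9, 44

53 ≡ 1 (mod 4), so we find a root by search.
Trying successive values, 9² = 81 ≡ 28 (mod 53). The other root is 53 − 9 = 44.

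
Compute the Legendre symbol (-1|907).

-1

First reduce: -1 ≡ 906 (mod 907).
Pull out 2: since 907 ≡ 3 (mod 8), (2/907) = -1.
Reciprocity: 453 ≡ 1 and 907 ≡ 3 (mod 4), so (453/907) = +(907/453).
Reduce top mod 453: now compute (1/453).
Reached (1/453) = 1. Collecting the sign flips along the way, the symbol is -1.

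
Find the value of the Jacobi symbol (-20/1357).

First reduce: -20 ≡ 1337 (mod 1357).
Reciprocity: 1337 ≡ 1 and 1357 ≡ 1 (mod 4), so (1337/1357) = +(1357/1337).
Reduce top mod 1337: now compute (20/1337).
Pull out 2^2: since 1337 ≡ 1 (mod 8), (2/1337) = +1, so (2/1337)^2 = +1.
Reciprocity: 5 ≡ 1 and 1337 ≡ 1 (mod 4), so (5/1337) = +(1337/5).
Reduce top mod 5: now compute (2/5).
Pull out 2: since 5 ≡ 5 (mod 8), (2/5) = -1.
Reached (1/5) = 1. Collecting the sign flips along the way, the symbol is -1.

-1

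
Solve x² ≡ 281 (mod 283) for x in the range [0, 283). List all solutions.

Since 283 ≡ 3 (mod 4), a square root of 281 is 281^((283+1)/4) = 281^71 mod 283.
Repeated squaring: 281^2≡4, 281^4≡16, 281^8≡256, 281^16≡163, 281^32≡250, 281^64≡240 (mod 283).
281^71 = 281^(64+4+2+1) ≡ 127 (mod 283).
Check: 127² = 16129 ≡ 281 (mod 283). The two roots are 127 and 156.

127, 156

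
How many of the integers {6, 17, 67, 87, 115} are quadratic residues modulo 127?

3

(6/127) = -1 → non-residue.
(17/127) = +1 → QR.
(67/127) = -1 → non-residue.
(87/127) = +1 → QR.
(115/127) = +1 → QR.
Total quadratic residues among the 5: 3.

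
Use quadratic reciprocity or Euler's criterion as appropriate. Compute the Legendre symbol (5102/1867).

1

First reduce: 5102 ≡ 1368 (mod 1867).
Pull out 2^3: since 1867 ≡ 3 (mod 8), (2/1867) = -1, so (2/1867)^3 = -1.
Reciprocity: 171 ≡ 3 and 1867 ≡ 3 (mod 4), so (171/1867) = −(1867/171).
Reduce top mod 171: now compute (157/171).
Reciprocity: 157 ≡ 1 and 171 ≡ 3 (mod 4), so (157/171) = +(171/157).
Reduce top mod 157: now compute (14/157).
Pull out 2: since 157 ≡ 5 (mod 8), (2/157) = -1.
Reciprocity: 7 ≡ 3 and 157 ≡ 1 (mod 4), so (7/157) = +(157/7).
Reduce top mod 7: now compute (3/7).
Reciprocity: 3 ≡ 3 and 7 ≡ 3 (mod 4), so (3/7) = −(7/3).
Reduce top mod 3: now compute (1/3).
Reached (1/3) = 1. Collecting the sign flips along the way, the symbol is +1.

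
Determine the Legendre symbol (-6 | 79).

First reduce: -6 ≡ 73 (mod 79).
Reciprocity: 73 ≡ 1 and 79 ≡ 3 (mod 4), so (73/79) = +(79/73).
Reduce top mod 73: now compute (6/73).
Pull out 2: since 73 ≡ 1 (mod 8), (2/73) = +1.
Reciprocity: 3 ≡ 3 and 73 ≡ 1 (mod 4), so (3/73) = +(73/3).
Reduce top mod 3: now compute (1/3).
Reached (1/3) = 1. Collecting the sign flips along the way, the symbol is +1.

1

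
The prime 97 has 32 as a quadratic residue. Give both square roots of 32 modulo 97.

41, 56

97 ≡ 1 (mod 4), so we find a root by search.
Trying successive values, 41² = 1681 ≡ 32 (mod 97). The other root is 97 − 41 = 56.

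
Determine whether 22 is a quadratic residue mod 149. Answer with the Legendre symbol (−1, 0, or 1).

Pull out 2: since 149 ≡ 5 (mod 8), (2/149) = -1.
Reciprocity: 11 ≡ 3 and 149 ≡ 1 (mod 4), so (11/149) = +(149/11).
Reduce top mod 11: now compute (6/11).
Pull out 2: since 11 ≡ 3 (mod 8), (2/11) = -1.
Reciprocity: 3 ≡ 3 and 11 ≡ 3 (mod 4), so (3/11) = −(11/3).
Reduce top mod 3: now compute (2/3).
Pull out 2: since 3 ≡ 3 (mod 8), (2/3) = -1.
Reached (1/3) = 1. Collecting the sign flips along the way, the symbol is +1.

1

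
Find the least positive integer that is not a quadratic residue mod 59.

(2/59) = −1, so 2 is the smallest positive non-residue mod 59.

2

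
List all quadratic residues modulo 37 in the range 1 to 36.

1,3,4,7,9,10,11,12,16,21,25,26,27,28,30,33,34,36

Square k = 1,…,18 (k and 37−k give the same square):
1²=1, 2²=4, 3²=9, 4²=16, 5²=25, 6²=36, 7²≡12, 8²≡27, 9²≡7, 10²≡26, 11²≡10, 12²≡33, 13²≡21, 14²≡11, 15²≡3, 16²≡34, 17²≡30, 18²≡28 (mod 37).
So the quadratic residues mod 37 are {1, 3, 4, 7, 9, 10, 11, 12, 16, 21, 25, 26, 27, 28, 30, 33, 34, 36}.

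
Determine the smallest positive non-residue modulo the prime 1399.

3

(2/1399) = +1, so 2 is a residue.
(3/1399) = −1, so 3 is the smallest positive non-residue mod 1399.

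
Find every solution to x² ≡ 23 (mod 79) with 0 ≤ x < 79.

24, 55

Since 79 ≡ 3 (mod 4), a square root of 23 is 23^((79+1)/4) = 23^20 mod 79.
Repeated squaring: 23^2≡55, 23^4≡23, 23^8≡55, 23^16≡23 (mod 79).
23^20 = 23^(16+4) ≡ 55 (mod 79).
Check: 55² = 3025 ≡ 23 (mod 79). The two roots are 24 and 55.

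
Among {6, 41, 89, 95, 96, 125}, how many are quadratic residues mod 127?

1

(6/127) = -1 → non-residue.
(41/127) = +1 → QR.
(89/127) = -1 → non-residue.
(95/127) = -1 → non-residue.
(96/127) = -1 → non-residue.
(125/127) = -1 → non-residue.
Total quadratic residues among the 6: 1.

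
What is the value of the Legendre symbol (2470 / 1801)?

First reduce: 2470 ≡ 669 (mod 1801).
Reciprocity: 669 ≡ 1 and 1801 ≡ 1 (mod 4), so (669/1801) = +(1801/669).
Reduce top mod 669: now compute (463/669).
Reciprocity: 463 ≡ 3 and 669 ≡ 1 (mod 4), so (463/669) = +(669/463).
Reduce top mod 463: now compute (206/463).
Pull out 2: since 463 ≡ 7 (mod 8), (2/463) = +1.
Reciprocity: 103 ≡ 3 and 463 ≡ 3 (mod 4), so (103/463) = −(463/103).
Reduce top mod 103: now compute (51/103).
Reciprocity: 51 ≡ 3 and 103 ≡ 3 (mod 4), so (51/103) = −(103/51).
Reduce top mod 51: now compute (1/51).
Reached (1/51) = 1. Collecting the sign flips along the way, the symbol is +1.

1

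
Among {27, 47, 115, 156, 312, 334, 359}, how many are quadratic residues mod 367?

1

(27/367) = -1 → non-residue.
(47/367) = +1 → QR.
(115/367) = -1 → non-residue.
(156/367) = -1 → non-residue.
(312/367) = -1 → non-residue.
(334/367) = -1 → non-residue.
(359/367) = -1 → non-residue.
Total quadratic residues among the 7: 1.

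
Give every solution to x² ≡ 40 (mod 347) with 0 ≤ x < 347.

97, 250

Since 347 ≡ 3 (mod 4), a square root of 40 is 40^((347+1)/4) = 40^87 mod 347.
Repeated squaring: 40^2≡212, 40^4≡181, 40^8≡143, 40^16≡323, 40^32≡229, 40^64≡44 (mod 347).
40^87 = 40^(64+16+4+2+1) ≡ 250 (mod 347).
Check: 250² = 62500 ≡ 40 (mod 347). The two roots are 97 and 250.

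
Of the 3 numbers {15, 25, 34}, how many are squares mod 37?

(15/37) = -1 → non-residue.
(25/37) = +1 → QR.
(34/37) = +1 → QR.
Total quadratic residues among the 3: 2.

2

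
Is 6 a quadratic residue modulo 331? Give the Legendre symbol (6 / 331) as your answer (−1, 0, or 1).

1

Pull out 2: since 331 ≡ 3 (mod 8), (2/331) = -1.
Reciprocity: 3 ≡ 3 and 331 ≡ 3 (mod 4), so (3/331) = −(331/3).
Reduce top mod 3: now compute (1/3).
Reached (1/3) = 1. Collecting the sign flips along the way, the symbol is +1.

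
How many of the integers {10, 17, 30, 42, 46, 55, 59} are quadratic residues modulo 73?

(10/73) = -1 → non-residue.
(17/73) = -1 → non-residue.
(30/73) = -1 → non-residue.
(42/73) = -1 → non-residue.
(46/73) = +1 → QR.
(55/73) = +1 → QR.
(59/73) = -1 → non-residue.
Total quadratic residues among the 7: 2.

2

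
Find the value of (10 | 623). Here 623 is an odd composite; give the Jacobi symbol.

Pull out 2: since 623 ≡ 7 (mod 8), (2/623) = +1.
Reciprocity: 5 ≡ 1 and 623 ≡ 3 (mod 4), so (5/623) = +(623/5).
Reduce top mod 5: now compute (3/5).
Reciprocity: 3 ≡ 3 and 5 ≡ 1 (mod 4), so (3/5) = +(5/3).
Reduce top mod 3: now compute (2/3).
Pull out 2: since 3 ≡ 3 (mod 8), (2/3) = -1.
Reached (1/3) = 1. Collecting the sign flips along the way, the symbol is -1.

-1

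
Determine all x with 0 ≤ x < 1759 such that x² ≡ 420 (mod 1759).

621, 1138

Since 1759 ≡ 3 (mod 4), a square root of 420 is 420^((1759+1)/4) = 420^440 mod 1759.
Repeated squaring: 420^2≡500, 420^4≡222, 420^8≡32, 420^16≡1024, 420^32≡212, 420^64≡969, 420^128≡1414, 420^256≡1172 (mod 1759).
420^440 = 420^(256+128+32+16+8) ≡ 1138 (mod 1759).
Check: 1138² = 1295044 ≡ 420 (mod 1759). The two roots are 621 and 1138.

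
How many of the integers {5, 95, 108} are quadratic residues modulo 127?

(5/127) = -1 → non-residue.
(95/127) = -1 → non-residue.
(108/127) = -1 → non-residue.
Total quadratic residues among the 3: 0.

0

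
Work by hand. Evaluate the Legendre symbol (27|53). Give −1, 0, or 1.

-1

Euler's criterion: (27/53) ≡ 27^26 (mod 53).
27^2 ≡ 40 (mod 53)
27^4 ≡ 10 (mod 53)
27^8 ≡ 47 (mod 53)
27^16 ≡ 36 (mod 53)
27^26 = 27^(16+8+2) ≡ 52 (mod 53).
Result is 52 ≡ −1, so (27/53) = −1.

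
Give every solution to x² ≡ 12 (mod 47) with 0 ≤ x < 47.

23, 24

Since 47 ≡ 3 (mod 4), a square root of 12 is 12^((47+1)/4) = 12^12 mod 47.
Repeated squaring: 12^2≡3, 12^4≡9, 12^8≡34 (mod 47).
12^12 = 12^(8+4) ≡ 24 (mod 47).
Check: 24² = 576 ≡ 12 (mod 47). The two roots are 23 and 24.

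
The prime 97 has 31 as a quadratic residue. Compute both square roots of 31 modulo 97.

15, 82

97 ≡ 1 (mod 4), so we find a root by search.
Trying successive values, 15² = 225 ≡ 31 (mod 97). The other root is 97 − 15 = 82.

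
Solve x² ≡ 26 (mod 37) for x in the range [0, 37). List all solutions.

10, 27

37 ≡ 1 (mod 4), so we find a root by search.
Trying successive values, 10² = 100 ≡ 26 (mod 37). The other root is 37 − 10 = 27.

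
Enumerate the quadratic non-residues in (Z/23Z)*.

Square k = 1,…,11 (k and 23−k give the same square):
1²=1, 2²=4, 3²=9, 4²=16, 5²≡2, 6²≡13, 7²≡3, 8²≡18, 9²≡12, 10²≡8, 11²≡6 (mod 23).
The residues are {1, 2, 3, 4, 6, 8, 9, 12, 13, 16, 18}; the non-residues are the remaining 11 nonzero classes.

5 7 10 11 14 15 17 19 20 21 22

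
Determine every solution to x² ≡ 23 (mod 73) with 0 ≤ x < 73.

73 ≡ 1 (mod 4), so we find a root by search.
Trying successive values, 13² = 169 ≡ 23 (mod 73). The other root is 73 − 13 = 60.

13, 60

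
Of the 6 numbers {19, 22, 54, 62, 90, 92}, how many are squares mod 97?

(19/97) = -1 → non-residue.
(22/97) = +1 → QR.
(54/97) = +1 → QR.
(62/97) = +1 → QR.
(90/97) = -1 → non-residue.
(92/97) = -1 → non-residue.
Total quadratic residues among the 6: 3.

3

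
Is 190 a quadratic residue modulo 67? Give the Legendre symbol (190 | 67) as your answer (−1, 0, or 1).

1

Euler's criterion: (190/67) ≡ 56^33 (mod 67).
56^2 ≡ 54 (mod 67)
56^4 ≡ 35 (mod 67)
56^8 ≡ 19 (mod 67)
56^16 ≡ 26 (mod 67)
56^32 ≡ 6 (mod 67)
56^33 = 56^(32+1) ≡ 1 (mod 67).
Result is 1, so (190/67) = 1.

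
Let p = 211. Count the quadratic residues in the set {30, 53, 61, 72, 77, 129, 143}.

(30/211) = +1 → QR.
(53/211) = +1 → QR.
(61/211) = -1 → non-residue.
(72/211) = -1 → non-residue.
(77/211) = -1 → non-residue.
(129/211) = -1 → non-residue.
(143/211) = +1 → QR.
Total quadratic residues among the 7: 3.

3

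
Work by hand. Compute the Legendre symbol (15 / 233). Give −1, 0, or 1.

1

Reciprocity: 15 ≡ 3 and 233 ≡ 1 (mod 4), so (15/233) = +(233/15).
Reduce top mod 15: now compute (8/15).
Pull out 2^3: since 15 ≡ 7 (mod 8), (2/15) = +1, so (2/15)^3 = +1.
Reached (1/15) = 1. Collecting the sign flips along the way, the symbol is +1.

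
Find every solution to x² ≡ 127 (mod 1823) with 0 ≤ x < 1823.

Since 1823 ≡ 3 (mod 4), a square root of 127 is 127^((1823+1)/4) = 127^456 mod 1823.
Repeated squaring: 127^2≡1545, 127^4≡718, 127^8≡1438, 127^16≡562, 127^32≡465, 127^64≡1111, 127^128≡150, 127^256≡624 (mod 1823).
127^456 = 127^(256+128+64+8) ≡ 800 (mod 1823).
Check: 800² = 640000 ≡ 127 (mod 1823). The two roots are 800 and 1023.

800, 1023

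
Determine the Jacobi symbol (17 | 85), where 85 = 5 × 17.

0

Reciprocity: 17 ≡ 1 and 85 ≡ 1 (mod 4), so (17/85) = +(85/17).
Reduce top mod 17: now compute (0/17).
Top reduces to 0: gcd > 1, so the symbol is 0.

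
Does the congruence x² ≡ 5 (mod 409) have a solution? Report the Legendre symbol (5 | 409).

1

Reciprocity: 5 ≡ 1 and 409 ≡ 1 (mod 4), so (5/409) = +(409/5).
Reduce top mod 5: now compute (4/5).
Pull out 2^2: since 5 ≡ 5 (mod 8), (2/5) = -1, so (2/5)^2 = +1.
Reached (1/5) = 1. Collecting the sign flips along the way, the symbol is +1.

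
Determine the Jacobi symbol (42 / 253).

Pull out 2: since 253 ≡ 5 (mod 8), (2/253) = -1.
Reciprocity: 21 ≡ 1 and 253 ≡ 1 (mod 4), so (21/253) = +(253/21).
Reduce top mod 21: now compute (1/21).
Reached (1/21) = 1. Collecting the sign flips along the way, the symbol is -1.

-1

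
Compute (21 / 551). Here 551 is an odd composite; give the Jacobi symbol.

Reciprocity: 21 ≡ 1 and 551 ≡ 3 (mod 4), so (21/551) = +(551/21).
Reduce top mod 21: now compute (5/21).
Reciprocity: 5 ≡ 1 and 21 ≡ 1 (mod 4), so (5/21) = +(21/5).
Reduce top mod 5: now compute (1/5).
Reached (1/5) = 1. Collecting the sign flips along the way, the symbol is +1.

1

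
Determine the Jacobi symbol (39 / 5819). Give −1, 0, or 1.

-1

Reciprocity: 39 ≡ 3 and 5819 ≡ 3 (mod 4), so (39/5819) = −(5819/39).
Reduce top mod 39: now compute (8/39).
Pull out 2^3: since 39 ≡ 7 (mod 8), (2/39) = +1, so (2/39)^3 = +1.
Reached (1/39) = 1. Collecting the sign flips along the way, the symbol is -1.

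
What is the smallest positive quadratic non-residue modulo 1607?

5

(2/1607) = +1, so 2 is a residue.
(3/1607) = +1, so 3 is a residue.
(4/1607) = +1, so 4 is a residue.
(5/1607) = −1, so 5 is the smallest positive non-residue mod 1607.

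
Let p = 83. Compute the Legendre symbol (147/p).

1

Euler's criterion: (147/83) ≡ 64^41 (mod 83).
64^2 ≡ 29 (mod 83)
64^4 ≡ 11 (mod 83)
64^8 ≡ 38 (mod 83)
64^16 ≡ 33 (mod 83)
64^32 ≡ 10 (mod 83)
64^41 = 64^(32+8+1) ≡ 1 (mod 83).
Result is 1, so (147/83) = 1.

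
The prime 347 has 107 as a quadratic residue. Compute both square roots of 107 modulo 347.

169, 178

Since 347 ≡ 3 (mod 4), a square root of 107 is 107^((347+1)/4) = 107^87 mod 347.
Repeated squaring: 107^2≡345, 107^4≡4, 107^8≡16, 107^16≡256, 107^32≡300, 107^64≡127 (mod 347).
107^87 = 107^(64+16+4+2+1) ≡ 169 (mod 347).
Check: 169² = 28561 ≡ 107 (mod 347). The two roots are 169 and 178.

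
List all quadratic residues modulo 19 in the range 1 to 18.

Square k = 1,…,9 (k and 19−k give the same square):
1²=1, 2²=4, 3²=9, 4²=16, 5²≡6, 6²≡17, 7²≡11, 8²≡7, 9²≡5 (mod 19).
So the quadratic residues mod 19 are {1, 4, 5, 6, 7, 9, 11, 16, 17}.

1, 4, 5, 6, 7, 9, 11, 16, 17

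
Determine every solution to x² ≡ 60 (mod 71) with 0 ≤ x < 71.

Since 71 ≡ 3 (mod 4), a square root of 60 is 60^((71+1)/4) = 60^18 mod 71.
Repeated squaring: 60^2≡50, 60^4≡15, 60^8≡12, 60^16≡2 (mod 71).
60^18 = 60^(16+2) ≡ 29 (mod 71).
Check: 29² = 841 ≡ 60 (mod 71). The two roots are 29 and 42.

29, 42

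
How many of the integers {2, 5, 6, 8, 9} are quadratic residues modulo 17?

3

(2/17) = +1 → QR.
(5/17) = -1 → non-residue.
(6/17) = -1 → non-residue.
(8/17) = +1 → QR.
(9/17) = +1 → QR.
Total quadratic residues among the 5: 3.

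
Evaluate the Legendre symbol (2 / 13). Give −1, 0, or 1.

Pull out 2: since 13 ≡ 5 (mod 8), (2/13) = -1.
Reached (1/13) = 1. Collecting the sign flips along the way, the symbol is -1.

-1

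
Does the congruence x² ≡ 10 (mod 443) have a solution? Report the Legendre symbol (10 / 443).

Pull out 2: since 443 ≡ 3 (mod 8), (2/443) = -1.
Reciprocity: 5 ≡ 1 and 443 ≡ 3 (mod 4), so (5/443) = +(443/5).
Reduce top mod 5: now compute (3/5).
Reciprocity: 3 ≡ 3 and 5 ≡ 1 (mod 4), so (3/5) = +(5/3).
Reduce top mod 3: now compute (2/3).
Pull out 2: since 3 ≡ 3 (mod 8), (2/3) = -1.
Reached (1/3) = 1. Collecting the sign flips along the way, the symbol is +1.

1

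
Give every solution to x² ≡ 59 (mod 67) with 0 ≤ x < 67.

Since 67 ≡ 3 (mod 4), a square root of 59 is 59^((67+1)/4) = 59^17 mod 67.
Repeated squaring: 59^2≡64, 59^4≡9, 59^8≡14, 59^16≡62 (mod 67).
59^17 = 59^(16+1) ≡ 40 (mod 67).
Check: 40² = 1600 ≡ 59 (mod 67). The two roots are 27 and 40.

27, 40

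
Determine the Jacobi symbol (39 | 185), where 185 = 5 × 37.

Reciprocity: 39 ≡ 3 and 185 ≡ 1 (mod 4), so (39/185) = +(185/39).
Reduce top mod 39: now compute (29/39).
Reciprocity: 29 ≡ 1 and 39 ≡ 3 (mod 4), so (29/39) = +(39/29).
Reduce top mod 29: now compute (10/29).
Pull out 2: since 29 ≡ 5 (mod 8), (2/29) = -1.
Reciprocity: 5 ≡ 1 and 29 ≡ 1 (mod 4), so (5/29) = +(29/5).
Reduce top mod 5: now compute (4/5).
Pull out 2^2: since 5 ≡ 5 (mod 8), (2/5) = -1, so (2/5)^2 = +1.
Reached (1/5) = 1. Collecting the sign flips along the way, the symbol is -1.

-1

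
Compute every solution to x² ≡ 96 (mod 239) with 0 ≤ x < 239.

Since 239 ≡ 3 (mod 4), a square root of 96 is 96^((239+1)/4) = 96^60 mod 239.
Repeated squaring: 96^2≡134, 96^4≡31, 96^8≡5, 96^16≡25, 96^32≡147 (mod 239).
96^60 = 96^(32+16+8+4) ≡ 88 (mod 239).
Check: 88² = 7744 ≡ 96 (mod 239). The two roots are 88 and 151.

88, 151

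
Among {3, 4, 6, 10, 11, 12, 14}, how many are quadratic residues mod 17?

1

(3/17) = -1 → non-residue.
(4/17) = +1 → QR.
(6/17) = -1 → non-residue.
(10/17) = -1 → non-residue.
(11/17) = -1 → non-residue.
(12/17) = -1 → non-residue.
(14/17) = -1 → non-residue.
Total quadratic residues among the 7: 1.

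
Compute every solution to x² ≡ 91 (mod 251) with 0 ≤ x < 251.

Since 251 ≡ 3 (mod 4), a square root of 91 is 91^((251+1)/4) = 91^63 mod 251.
Repeated squaring: 91^2≡249, 91^4≡4, 91^8≡16, 91^16≡5, 91^32≡25 (mod 251).
91^63 = 91^(32+16+8+4+2+1) ≡ 51 (mod 251).
Check: 51² = 2601 ≡ 91 (mod 251). The two roots are 51 and 200.

51, 200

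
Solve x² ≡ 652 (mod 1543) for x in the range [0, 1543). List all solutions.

114, 1429

Since 1543 ≡ 3 (mod 4), a square root of 652 is 652^((1543+1)/4) = 652^386 mod 1543.
Repeated squaring: 652^2≡779, 652^4≡442, 652^8≡946, 652^16≡1519, 652^32≡576, 652^64≡31, 652^128≡961, 652^256≡807 (mod 1543).
652^386 = 652^(256+128+2) ≡ 114 (mod 1543).
Check: 114² = 12996 ≡ 652 (mod 1543). The two roots are 114 and 1429.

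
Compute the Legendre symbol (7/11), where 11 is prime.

-1

Euler's criterion: (7/11) ≡ 7^5 (mod 11).
7^2 ≡ 5 (mod 11)
7^4 ≡ 3 (mod 11)
7^5 = 7^(4+1) ≡ 10 (mod 11).
Result is 10 ≡ −1, so (7/11) = −1.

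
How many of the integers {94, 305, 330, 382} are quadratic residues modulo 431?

(94/431) = -1 → non-residue.
(305/431) = +1 → QR.
(330/431) = +1 → QR.
(382/431) = -1 → non-residue.
Total quadratic residues among the 4: 2.

2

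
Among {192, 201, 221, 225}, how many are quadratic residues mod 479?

3

(192/479) = +1 → QR.
(201/479) = -1 → non-residue.
(221/479) = +1 → QR.
(225/479) = +1 → QR.
Total quadratic residues among the 4: 3.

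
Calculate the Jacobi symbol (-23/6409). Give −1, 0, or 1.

-1

First reduce: -23 ≡ 6386 (mod 6409).
Pull out 2: since 6409 ≡ 1 (mod 8), (2/6409) = +1.
Reciprocity: 3193 ≡ 1 and 6409 ≡ 1 (mod 4), so (3193/6409) = +(6409/3193).
Reduce top mod 3193: now compute (23/3193).
Reciprocity: 23 ≡ 3 and 3193 ≡ 1 (mod 4), so (23/3193) = +(3193/23).
Reduce top mod 23: now compute (19/23).
Reciprocity: 19 ≡ 3 and 23 ≡ 3 (mod 4), so (19/23) = −(23/19).
Reduce top mod 19: now compute (4/19).
Pull out 2^2: since 19 ≡ 3 (mod 8), (2/19) = -1, so (2/19)^2 = +1.
Reached (1/19) = 1. Collecting the sign flips along the way, the symbol is -1.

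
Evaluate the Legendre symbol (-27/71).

Euler's criterion: (-27/71) ≡ 44^35 (mod 71).
44^2 ≡ 19 (mod 71)
44^4 ≡ 6 (mod 71)
44^8 ≡ 36 (mod 71)
44^16 ≡ 18 (mod 71)
44^32 ≡ 40 (mod 71)
44^35 = 44^(32+2+1) ≡ 70 (mod 71).
Result is 70 ≡ −1, so (-27/71) = −1.

-1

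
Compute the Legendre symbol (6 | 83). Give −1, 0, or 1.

Pull out 2: since 83 ≡ 3 (mod 8), (2/83) = -1.
Reciprocity: 3 ≡ 3 and 83 ≡ 3 (mod 4), so (3/83) = −(83/3).
Reduce top mod 3: now compute (2/3).
Pull out 2: since 3 ≡ 3 (mod 8), (2/3) = -1.
Reached (1/3) = 1. Collecting the sign flips along the way, the symbol is -1.

-1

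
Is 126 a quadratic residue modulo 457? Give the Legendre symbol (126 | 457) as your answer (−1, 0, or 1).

Pull out 2: since 457 ≡ 1 (mod 8), (2/457) = +1.
Reciprocity: 63 ≡ 3 and 457 ≡ 1 (mod 4), so (63/457) = +(457/63).
Reduce top mod 63: now compute (16/63).
Pull out 2^4: since 63 ≡ 7 (mod 8), (2/63) = +1, so (2/63)^4 = +1.
Reached (1/63) = 1. Collecting the sign flips along the way, the symbol is +1.

1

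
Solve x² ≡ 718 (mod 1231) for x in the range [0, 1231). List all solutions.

163, 1068

Since 1231 ≡ 3 (mod 4), a square root of 718 is 718^((1231+1)/4) = 718^308 mod 1231.
Repeated squaring: 718^2≡966, 718^4≡58, 718^8≡902, 718^16≡1144, 718^32≡183, 718^64≡252, 718^128≡723, 718^256≡785 (mod 1231).
718^308 = 718^(256+32+16+4) ≡ 1068 (mod 1231).
Check: 1068² = 1140624 ≡ 718 (mod 1231). The two roots are 163 and 1068.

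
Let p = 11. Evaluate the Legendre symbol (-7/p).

1

First reduce: -7 ≡ 4 (mod 11).
Pull out 2^2: since 11 ≡ 3 (mod 8), (2/11) = -1, so (2/11)^2 = +1.
Reached (1/11) = 1. Collecting the sign flips along the way, the symbol is +1.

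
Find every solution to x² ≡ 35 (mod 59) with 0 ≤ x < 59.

Since 59 ≡ 3 (mod 4), a square root of 35 is 35^((59+1)/4) = 35^15 mod 59.
Repeated squaring: 35^2≡45, 35^4≡19, 35^8≡7 (mod 59).
35^15 = 35^(8+4+2+1) ≡ 25 (mod 59).
Check: 25² = 625 ≡ 35 (mod 59). The two roots are 25 and 34.

25, 34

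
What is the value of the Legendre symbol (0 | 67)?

0

Top reduces to 0: gcd > 1, so the symbol is 0.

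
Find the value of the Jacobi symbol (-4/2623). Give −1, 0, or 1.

First reduce: -4 ≡ 2619 (mod 2623).
Reciprocity: 2619 ≡ 3 and 2623 ≡ 3 (mod 4), so (2619/2623) = −(2623/2619).
Reduce top mod 2619: now compute (4/2619).
Pull out 2^2: since 2619 ≡ 3 (mod 8), (2/2619) = -1, so (2/2619)^2 = +1.
Reached (1/2619) = 1. Collecting the sign flips along the way, the symbol is -1.

-1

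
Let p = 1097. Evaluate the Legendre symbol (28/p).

Euler's criterion: (28/1097) ≡ 28^548 (mod 1097).
28^2 ≡ 784 (mod 1097)
28^4 ≡ 336 (mod 1097)
28^8 ≡ 1002 (mod 1097)
28^16 ≡ 249 (mod 1097)
28^32 ≡ 569 (mod 1097)
28^64 ≡ 146 (mod 1097)
28^128 ≡ 473 (mod 1097)
28^256 ≡ 1038 (mod 1097)
28^512 ≡ 190 (mod 1097)
28^548 = 28^(512+32+4) ≡ 1096 (mod 1097).
Result is 1096 ≡ −1, so (28/1097) = −1.

-1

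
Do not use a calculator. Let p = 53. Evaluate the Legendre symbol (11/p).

1

Reciprocity: 11 ≡ 3 and 53 ≡ 1 (mod 4), so (11/53) = +(53/11).
Reduce top mod 11: now compute (9/11).
Reciprocity: 9 ≡ 1 and 11 ≡ 3 (mod 4), so (9/11) = +(11/9).
Reduce top mod 9: now compute (2/9).
Pull out 2: since 9 ≡ 1 (mod 8), (2/9) = +1.
Reached (1/9) = 1. Collecting the sign flips along the way, the symbol is +1.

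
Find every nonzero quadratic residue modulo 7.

1, 2, 4

Square k = 1,…,3 (k and 7−k give the same square):
1²=1, 2²=4, 3²≡2 (mod 7).
So the quadratic residues mod 7 are {1, 2, 4}.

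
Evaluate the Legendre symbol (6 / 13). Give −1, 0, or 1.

-1

Euler's criterion: (6/13) ≡ 6^6 (mod 13).
6^2 ≡ 10 (mod 13)
6^4 ≡ 9 (mod 13)
6^6 = 6^(4+2) ≡ 12 (mod 13).
Result is 12 ≡ −1, so (6/13) = −1.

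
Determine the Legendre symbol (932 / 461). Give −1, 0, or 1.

-1

Euler's criterion: (932/461) ≡ 10^230 (mod 461).
10^2 ≡ 100 (mod 461)
10^4 ≡ 319 (mod 461)
10^8 ≡ 341 (mod 461)
10^16 ≡ 109 (mod 461)
10^32 ≡ 356 (mod 461)
10^64 ≡ 422 (mod 461)
10^128 ≡ 138 (mod 461)
10^230 = 10^(128+64+32+4+2) ≡ 460 (mod 461).
Result is 460 ≡ −1, so (932/461) = −1.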